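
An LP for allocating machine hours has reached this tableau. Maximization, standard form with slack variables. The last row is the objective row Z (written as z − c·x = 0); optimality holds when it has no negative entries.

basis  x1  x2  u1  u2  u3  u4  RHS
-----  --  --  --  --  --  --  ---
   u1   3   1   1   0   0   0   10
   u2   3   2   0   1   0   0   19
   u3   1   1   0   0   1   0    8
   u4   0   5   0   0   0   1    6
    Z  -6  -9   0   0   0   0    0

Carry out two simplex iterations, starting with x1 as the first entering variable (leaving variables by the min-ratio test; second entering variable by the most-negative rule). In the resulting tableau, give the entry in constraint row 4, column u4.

1/5

Ratio test on column x1 — row 1: 10/3 = 10/3; row 2: 19/3 = 19/3; row 3: 8/1 = 8; row 4: entry 0 ≤ 0. Minimum is 10/3 at row 1 (u1 leaves); pivot element 3.
Divide row 1 by 3; eliminate column x1 from the other rows.
Second iteration: most negative Z-row entry is -7 in column x2, so x2 enters.
Ratio test on column x2 — row 1: (10/3)/(1/3) = 10; row 2: 9/1 = 9; row 3: (14/3)/(2/3) = 7; row 4: 6/5 = 6/5. Minimum is 6/5 at row 4 (u4 leaves); pivot element 5.
Divide row 4 by 5; eliminate column x2 from the other rows.
After both pivots, the entry at constraint row 4, column u4 is 1/5.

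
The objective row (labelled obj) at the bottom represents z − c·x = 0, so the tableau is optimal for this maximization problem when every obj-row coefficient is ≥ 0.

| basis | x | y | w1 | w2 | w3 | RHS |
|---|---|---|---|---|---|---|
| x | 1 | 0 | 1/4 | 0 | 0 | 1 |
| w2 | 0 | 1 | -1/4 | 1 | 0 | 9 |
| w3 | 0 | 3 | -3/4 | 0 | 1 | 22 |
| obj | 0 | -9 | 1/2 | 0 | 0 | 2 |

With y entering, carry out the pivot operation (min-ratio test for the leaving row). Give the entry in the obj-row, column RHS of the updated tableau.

Ratio test on column y — row 1: entry 0 ≤ 0; row 2: 9/1 = 9; row 3: 22/3 = 22/3. Minimum is 22/3 at row 3 (w3 leaves); pivot element 3.
Divide row 3 by 3; eliminate column y from the other rows.
obj-row update in column RHS: 2 − (-9)·(22/3) = 68.

68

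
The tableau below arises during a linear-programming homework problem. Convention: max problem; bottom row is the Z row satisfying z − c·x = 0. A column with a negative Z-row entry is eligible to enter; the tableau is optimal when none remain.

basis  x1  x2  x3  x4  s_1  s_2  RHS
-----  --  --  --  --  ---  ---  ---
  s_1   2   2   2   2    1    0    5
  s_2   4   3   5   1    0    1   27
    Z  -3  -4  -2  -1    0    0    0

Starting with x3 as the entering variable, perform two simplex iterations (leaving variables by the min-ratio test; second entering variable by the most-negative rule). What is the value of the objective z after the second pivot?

Ratio test on column x3 — row 1: 5/2 = 5/2; row 2: 27/5 = 27/5. Minimum is 5/2 at row 1 (s_1 leaves); pivot element 2.
Pivot on row 1; the Z-row RHS becomes 0 − (-2)·(5/2) = 5.
Next entering variable (most negative Z-row entry -2): x2.
Ratio test on column x2 — row 1: (5/2)/1 = 5/2; row 2: entry -2 ≤ 0. Minimum is 5/2 at row 1 (x3 leaves); pivot element 1.
After the second pivot the Z-row RHS is 5 − (-2)·(5/2) = 10.

10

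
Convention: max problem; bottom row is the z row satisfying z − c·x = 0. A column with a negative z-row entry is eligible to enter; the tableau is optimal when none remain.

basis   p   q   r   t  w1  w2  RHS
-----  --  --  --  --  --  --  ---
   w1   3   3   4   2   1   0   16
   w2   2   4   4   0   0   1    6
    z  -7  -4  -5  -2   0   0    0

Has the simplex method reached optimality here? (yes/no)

The z-row has a negative entry -7 in column p, so it is not optimal.

no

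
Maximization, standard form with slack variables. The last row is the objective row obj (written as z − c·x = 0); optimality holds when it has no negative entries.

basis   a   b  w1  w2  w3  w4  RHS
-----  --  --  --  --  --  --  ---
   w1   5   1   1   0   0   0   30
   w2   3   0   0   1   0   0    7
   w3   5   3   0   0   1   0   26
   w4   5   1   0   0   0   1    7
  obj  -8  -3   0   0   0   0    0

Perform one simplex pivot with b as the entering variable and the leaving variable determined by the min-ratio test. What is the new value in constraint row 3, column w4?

-3

Ratio test on column b — row 1: 30/1 = 30; row 2: entry 0 ≤ 0; row 3: 26/3 = 26/3; row 4: 7/1 = 7. Minimum is 7 at row 4 (w4 leaves); pivot element 1.
Divide row 4 by 1; eliminate column b from the other rows.
Row 3 update in column w4: 0 − 3·1 = -3.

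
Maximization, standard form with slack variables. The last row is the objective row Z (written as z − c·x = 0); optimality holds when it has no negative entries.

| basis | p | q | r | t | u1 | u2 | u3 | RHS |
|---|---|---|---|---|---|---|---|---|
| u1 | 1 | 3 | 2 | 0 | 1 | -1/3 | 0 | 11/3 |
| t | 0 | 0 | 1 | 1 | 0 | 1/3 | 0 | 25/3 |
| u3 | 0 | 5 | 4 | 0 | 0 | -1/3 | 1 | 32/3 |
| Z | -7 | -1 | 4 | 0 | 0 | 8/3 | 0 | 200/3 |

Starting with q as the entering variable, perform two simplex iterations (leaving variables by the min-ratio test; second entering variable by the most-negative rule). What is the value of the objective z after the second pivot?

277/3

Ratio test on column q — row 1: (11/3)/3 = 11/9; row 2: entry 0 ≤ 0; row 3: (32/3)/5 = 32/15. Minimum is 11/9 at row 1 (u1 leaves); pivot element 3.
Pivot on row 1; the Z-row RHS becomes 200/3 − (-1)·(11/9) = 611/9.
Next entering variable (most negative Z-row entry -20/3): p.
Ratio test on column p — row 1: (11/9)/(1/3) = 11/3; row 2: entry 0 ≤ 0; row 3: entry -5/3 ≤ 0. Minimum is 11/3 at row 1 (q leaves); pivot element 1/3.
After the second pivot the Z-row RHS is 611/9 − (-20/3)·(11/3) = 277/3.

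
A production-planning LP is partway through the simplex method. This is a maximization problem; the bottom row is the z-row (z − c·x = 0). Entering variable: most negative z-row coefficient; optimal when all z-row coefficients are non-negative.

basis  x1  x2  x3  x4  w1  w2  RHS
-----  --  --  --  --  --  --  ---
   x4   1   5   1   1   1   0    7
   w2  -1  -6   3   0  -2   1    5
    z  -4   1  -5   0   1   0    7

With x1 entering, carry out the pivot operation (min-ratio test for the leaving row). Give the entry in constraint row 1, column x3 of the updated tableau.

Ratio test on column x1 — row 1: 7/1 = 7; row 2: entry -1 ≤ 0. Minimum is 7 at row 1 (x4 leaves); pivot element 1.
Divide row 1 by 1; eliminate column x1 from the other rows.
In the new row 1, the x3 entry is the old entry divided by the pivot: 1/1 = 1.

1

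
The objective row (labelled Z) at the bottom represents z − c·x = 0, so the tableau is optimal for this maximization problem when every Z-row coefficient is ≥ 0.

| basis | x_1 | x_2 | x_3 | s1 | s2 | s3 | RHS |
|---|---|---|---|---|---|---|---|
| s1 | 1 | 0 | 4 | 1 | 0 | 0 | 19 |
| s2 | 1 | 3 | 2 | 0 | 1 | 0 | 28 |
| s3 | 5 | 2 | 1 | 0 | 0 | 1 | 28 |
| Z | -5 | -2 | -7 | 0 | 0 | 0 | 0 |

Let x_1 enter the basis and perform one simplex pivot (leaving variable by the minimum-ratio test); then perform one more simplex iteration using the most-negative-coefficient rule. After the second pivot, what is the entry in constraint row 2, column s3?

-2/19

Ratio test on column x_1 — row 1: 19/1 = 19; row 2: 28/1 = 28; row 3: 28/5 = 28/5. Minimum is 28/5 at row 3 (s3 leaves); pivot element 5.
Divide row 3 by 5; eliminate column x_1 from the other rows.
Second iteration: most negative Z-row entry is -6 in column x_3, so x_3 enters.
Ratio test on column x_3 — row 1: (67/5)/(19/5) = 67/19; row 2: (112/5)/(9/5) = 112/9; row 3: (28/5)/(1/5) = 28. Minimum is 67/19 at row 1 (s1 leaves); pivot element 19/5.
Divide row 1 by 19/5; eliminate column x_3 from the other rows.
After both pivots, the entry at constraint row 2, column s3 is -2/19.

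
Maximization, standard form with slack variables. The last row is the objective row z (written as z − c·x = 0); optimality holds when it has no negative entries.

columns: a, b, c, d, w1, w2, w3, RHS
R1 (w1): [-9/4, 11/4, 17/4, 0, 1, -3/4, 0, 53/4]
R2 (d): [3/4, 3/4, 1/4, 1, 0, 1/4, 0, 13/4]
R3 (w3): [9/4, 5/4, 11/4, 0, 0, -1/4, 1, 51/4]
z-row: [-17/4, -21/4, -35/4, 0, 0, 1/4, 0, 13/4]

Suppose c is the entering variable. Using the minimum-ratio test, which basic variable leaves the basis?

Column c entries and ratios — w1: (53/4)/(17/4) = 53/17; d: (13/4)/(1/4) = 13; w3: (51/4)/(11/4) = 51/11.
Smallest ratio is 53/17 in the row of w1, so w1 leaves.

w1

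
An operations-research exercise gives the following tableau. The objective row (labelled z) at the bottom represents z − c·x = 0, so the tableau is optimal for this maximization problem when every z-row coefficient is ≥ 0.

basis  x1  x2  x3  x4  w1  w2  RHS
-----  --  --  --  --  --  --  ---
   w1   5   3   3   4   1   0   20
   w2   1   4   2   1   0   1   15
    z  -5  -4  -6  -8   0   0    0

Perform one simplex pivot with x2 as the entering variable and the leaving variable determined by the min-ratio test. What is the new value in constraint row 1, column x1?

Ratio test on column x2 — row 1: 20/3 = 20/3; row 2: 15/4 = 15/4. Minimum is 15/4 at row 2 (w2 leaves); pivot element 4.
Divide row 2 by 4; eliminate column x2 from the other rows.
Row 1 update in column x1: 5 − 3·(1/4) = 17/4.

17/4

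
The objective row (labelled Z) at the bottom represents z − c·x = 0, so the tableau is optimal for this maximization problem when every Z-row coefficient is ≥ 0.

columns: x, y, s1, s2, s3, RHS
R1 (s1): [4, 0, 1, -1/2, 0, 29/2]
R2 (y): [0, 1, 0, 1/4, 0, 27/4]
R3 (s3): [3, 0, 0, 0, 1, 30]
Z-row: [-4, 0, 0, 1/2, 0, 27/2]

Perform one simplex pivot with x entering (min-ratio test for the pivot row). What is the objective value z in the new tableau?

Ratio test on column x — row 1: (29/2)/4 = 29/8; row 2: entry 0 ≤ 0; row 3: 30/3 = 10. Minimum is 29/8 at row 1 (s1 leaves); pivot element 4.
Pivot on row 1; the Z-row RHS becomes 27/2 − (-4)·(29/8) = 28.

28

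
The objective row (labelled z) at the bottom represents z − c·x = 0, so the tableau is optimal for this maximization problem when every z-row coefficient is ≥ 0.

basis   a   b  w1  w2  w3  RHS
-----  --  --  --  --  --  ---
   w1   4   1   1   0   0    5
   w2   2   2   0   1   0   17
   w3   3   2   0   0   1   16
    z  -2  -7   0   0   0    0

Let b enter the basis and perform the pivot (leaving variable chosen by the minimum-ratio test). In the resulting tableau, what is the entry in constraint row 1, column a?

Ratio test on column b — row 1: 5/1 = 5; row 2: 17/2 = 17/2; row 3: 16/2 = 8. Minimum is 5 at row 1 (w1 leaves); pivot element 1.
Divide row 1 by 1; eliminate column b from the other rows.
In the new row 1, the a entry is the old entry divided by the pivot: 4/1 = 4.

4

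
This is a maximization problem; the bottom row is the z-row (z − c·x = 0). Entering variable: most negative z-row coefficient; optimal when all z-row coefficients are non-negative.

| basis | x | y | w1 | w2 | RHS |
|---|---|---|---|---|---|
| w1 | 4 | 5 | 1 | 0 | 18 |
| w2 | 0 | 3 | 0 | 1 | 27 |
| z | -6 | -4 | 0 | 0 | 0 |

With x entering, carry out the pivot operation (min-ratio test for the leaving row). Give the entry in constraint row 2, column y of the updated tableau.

3

Ratio test on column x — row 1: 18/4 = 9/2; row 2: entry 0 ≤ 0. Minimum is 9/2 at row 1 (w1 leaves); pivot element 4.
Divide row 1 by 4; eliminate column x from the other rows.
Row 2 update in column y: 3 − 0·(5/4) = 3.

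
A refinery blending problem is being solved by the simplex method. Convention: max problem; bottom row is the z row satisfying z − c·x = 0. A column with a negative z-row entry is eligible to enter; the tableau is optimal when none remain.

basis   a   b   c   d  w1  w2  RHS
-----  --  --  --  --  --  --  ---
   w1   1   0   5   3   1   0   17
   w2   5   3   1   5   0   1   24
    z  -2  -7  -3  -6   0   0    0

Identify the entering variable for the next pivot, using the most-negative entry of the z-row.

b

Negative z-row entries: a: -2, b: -7, c: -3, d: -6.
The most negative is -7 in column b, so b enters.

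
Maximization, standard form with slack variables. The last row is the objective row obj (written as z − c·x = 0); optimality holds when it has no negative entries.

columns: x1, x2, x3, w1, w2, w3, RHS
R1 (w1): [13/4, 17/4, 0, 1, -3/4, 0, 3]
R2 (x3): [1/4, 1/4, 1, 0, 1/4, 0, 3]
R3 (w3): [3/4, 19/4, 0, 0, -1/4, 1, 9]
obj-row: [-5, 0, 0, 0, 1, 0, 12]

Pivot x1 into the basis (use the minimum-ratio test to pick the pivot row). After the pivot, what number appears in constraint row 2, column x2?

Ratio test on column x1 — row 1: 3/(13/4) = 12/13; row 2: 3/(1/4) = 12; row 3: 9/(3/4) = 12. Minimum is 12/13 at row 1 (w1 leaves); pivot element 13/4.
Divide row 1 by 13/4; eliminate column x1 from the other rows.
Row 2 update in column x2: 1/4 − (1/4)·(17/13) = -1/13.

-1/13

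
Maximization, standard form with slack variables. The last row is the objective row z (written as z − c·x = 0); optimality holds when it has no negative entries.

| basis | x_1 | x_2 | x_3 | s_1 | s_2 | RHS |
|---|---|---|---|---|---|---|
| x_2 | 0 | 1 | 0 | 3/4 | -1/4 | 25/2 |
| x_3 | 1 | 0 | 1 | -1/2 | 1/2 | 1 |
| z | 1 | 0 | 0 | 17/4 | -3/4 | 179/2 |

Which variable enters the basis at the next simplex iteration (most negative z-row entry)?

s_2

Negative z-row entries: s_2: -3/4.
The most negative is -3/4 in column s_2, so s_2 enters.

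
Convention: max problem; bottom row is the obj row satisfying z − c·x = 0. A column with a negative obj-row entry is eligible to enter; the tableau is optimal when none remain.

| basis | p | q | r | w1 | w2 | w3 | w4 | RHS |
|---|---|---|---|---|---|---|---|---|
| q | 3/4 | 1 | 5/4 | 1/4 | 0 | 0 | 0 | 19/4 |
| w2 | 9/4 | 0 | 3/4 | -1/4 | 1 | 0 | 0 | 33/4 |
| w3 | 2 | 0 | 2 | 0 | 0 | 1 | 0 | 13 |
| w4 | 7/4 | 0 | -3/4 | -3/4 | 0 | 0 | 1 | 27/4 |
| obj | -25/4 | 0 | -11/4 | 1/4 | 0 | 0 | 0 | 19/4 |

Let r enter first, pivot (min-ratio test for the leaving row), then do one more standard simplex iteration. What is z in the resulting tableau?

29

Ratio test on column r — row 1: (19/4)/(5/4) = 19/5; row 2: (33/4)/(3/4) = 11; row 3: 13/2 = 13/2; row 4: entry -3/4 ≤ 0. Minimum is 19/5 at row 1 (q leaves); pivot element 5/4.
Pivot on row 1; the obj-row RHS becomes 19/4 − (-11/4)·(19/5) = 76/5.
Next entering variable (most negative obj-row entry -23/5): p.
Ratio test on column p — row 1: (19/5)/(3/5) = 19/3; row 2: (27/5)/(9/5) = 3; row 3: (27/5)/(4/5) = 27/4; row 4: (48/5)/(11/5) = 48/11. Minimum is 3 at row 2 (w2 leaves); pivot element 9/5.
After the second pivot the obj-row RHS is 76/5 − (-23/5)·3 = 29.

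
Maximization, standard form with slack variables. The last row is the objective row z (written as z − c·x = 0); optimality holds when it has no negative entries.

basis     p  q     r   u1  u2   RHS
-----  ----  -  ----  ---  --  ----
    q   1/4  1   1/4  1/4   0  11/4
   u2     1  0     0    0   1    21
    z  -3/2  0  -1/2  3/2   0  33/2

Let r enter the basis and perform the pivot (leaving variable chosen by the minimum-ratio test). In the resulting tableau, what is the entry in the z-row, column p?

-1

Ratio test on column r — row 1: (11/4)/(1/4) = 11; row 2: entry 0 ≤ 0. Minimum is 11 at row 1 (q leaves); pivot element 1/4.
Divide row 1 by 1/4; eliminate column r from the other rows.
z-row update in column p: -3/2 − (-1/2)·1 = -1.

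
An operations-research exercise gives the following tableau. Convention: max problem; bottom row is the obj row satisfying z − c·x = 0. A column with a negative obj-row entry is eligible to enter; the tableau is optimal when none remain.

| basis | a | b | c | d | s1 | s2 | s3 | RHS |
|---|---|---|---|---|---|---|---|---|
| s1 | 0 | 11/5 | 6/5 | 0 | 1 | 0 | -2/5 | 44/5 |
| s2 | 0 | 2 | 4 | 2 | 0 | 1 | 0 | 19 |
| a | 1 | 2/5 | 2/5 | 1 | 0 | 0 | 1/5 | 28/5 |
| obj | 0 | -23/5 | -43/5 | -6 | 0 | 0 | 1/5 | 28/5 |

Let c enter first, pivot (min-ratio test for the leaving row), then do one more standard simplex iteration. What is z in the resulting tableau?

Ratio test on column c — row 1: (44/5)/(6/5) = 22/3; row 2: 19/4 = 19/4; row 3: (28/5)/(2/5) = 14. Minimum is 19/4 at row 2 (s2 leaves); pivot element 4.
Pivot on row 2; the obj-row RHS becomes 28/5 − (-43/5)·(19/4) = 929/20.
Next entering variable (most negative obj-row entry -17/10): d.
Ratio test on column d — row 1: entry -3/5 ≤ 0; row 2: (19/4)/(1/2) = 19/2; row 3: (37/10)/(4/5) = 37/8. Minimum is 37/8 at row 3 (a leaves); pivot element 4/5.
After the second pivot the obj-row RHS is 929/20 − (-17/10)·(37/8) = 869/16.

869/16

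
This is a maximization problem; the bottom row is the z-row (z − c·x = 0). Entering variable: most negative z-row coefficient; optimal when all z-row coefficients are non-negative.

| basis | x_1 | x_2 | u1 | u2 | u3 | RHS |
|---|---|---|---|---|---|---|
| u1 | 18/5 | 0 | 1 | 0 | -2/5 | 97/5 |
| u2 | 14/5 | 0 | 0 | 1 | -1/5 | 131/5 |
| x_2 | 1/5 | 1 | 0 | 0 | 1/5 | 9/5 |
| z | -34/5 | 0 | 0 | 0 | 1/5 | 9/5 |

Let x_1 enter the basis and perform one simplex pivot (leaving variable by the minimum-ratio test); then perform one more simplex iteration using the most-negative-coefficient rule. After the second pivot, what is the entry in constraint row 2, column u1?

Ratio test on column x_1 — row 1: (97/5)/(18/5) = 97/18; row 2: (131/5)/(14/5) = 131/14; row 3: (9/5)/(1/5) = 9. Minimum is 97/18 at row 1 (u1 leaves); pivot element 18/5.
Divide row 1 by 18/5; eliminate column x_1 from the other rows.
Second iteration: most negative z-row entry is -5/9 in column u3, so u3 enters.
Ratio test on column u3 — row 1: entry -1/9 ≤ 0; row 2: (100/9)/(1/9) = 100; row 3: (13/18)/(2/9) = 13/4. Minimum is 13/4 at row 3 (x_2 leaves); pivot element 2/9.
Divide row 3 by 2/9; eliminate column u3 from the other rows.
After both pivots, the entry at constraint row 2, column u1 is -3/4.

-3/4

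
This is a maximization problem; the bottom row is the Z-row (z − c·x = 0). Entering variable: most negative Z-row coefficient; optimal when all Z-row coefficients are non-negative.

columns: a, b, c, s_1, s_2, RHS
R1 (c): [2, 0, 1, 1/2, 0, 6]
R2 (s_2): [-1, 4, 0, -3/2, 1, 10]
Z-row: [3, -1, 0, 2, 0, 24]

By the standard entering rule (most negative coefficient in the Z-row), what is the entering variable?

b

Negative Z-row entries: b: -1.
The most negative is -1 in column b, so b enters.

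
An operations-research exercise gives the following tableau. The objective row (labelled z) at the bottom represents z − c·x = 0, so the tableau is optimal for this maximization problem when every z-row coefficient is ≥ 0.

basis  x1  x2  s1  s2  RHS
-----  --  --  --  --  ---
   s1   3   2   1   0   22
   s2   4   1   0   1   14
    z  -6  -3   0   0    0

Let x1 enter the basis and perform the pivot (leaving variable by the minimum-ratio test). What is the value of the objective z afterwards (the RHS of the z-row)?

Ratio test on column x1 — row 1: 22/3 = 22/3; row 2: 14/4 = 7/2. Minimum is 7/2 at row 2 (s2 leaves); pivot element 4.
Pivot on row 2; the z-row RHS becomes 0 − (-6)·(7/2) = 21.

21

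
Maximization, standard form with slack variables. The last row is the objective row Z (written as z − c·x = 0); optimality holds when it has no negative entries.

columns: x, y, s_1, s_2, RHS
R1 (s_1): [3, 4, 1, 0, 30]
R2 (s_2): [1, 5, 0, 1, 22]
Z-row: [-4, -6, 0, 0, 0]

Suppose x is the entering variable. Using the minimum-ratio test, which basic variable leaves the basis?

Column x entries and ratios — s_1: 30/3 = 10; s_2: 22/1 = 22.
Smallest ratio is 10 in the row of s_1, so s_1 leaves.

s_1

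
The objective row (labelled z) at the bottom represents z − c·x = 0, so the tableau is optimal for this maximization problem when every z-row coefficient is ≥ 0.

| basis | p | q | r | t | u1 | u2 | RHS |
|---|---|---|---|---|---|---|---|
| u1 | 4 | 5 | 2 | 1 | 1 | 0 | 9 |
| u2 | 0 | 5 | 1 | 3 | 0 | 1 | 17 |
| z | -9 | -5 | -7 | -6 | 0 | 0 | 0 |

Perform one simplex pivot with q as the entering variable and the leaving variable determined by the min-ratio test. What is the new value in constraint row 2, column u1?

Ratio test on column q — row 1: 9/5 = 9/5; row 2: 17/5 = 17/5. Minimum is 9/5 at row 1 (u1 leaves); pivot element 5.
Divide row 1 by 5; eliminate column q from the other rows.
Row 2 update in column u1: 0 − 5·(1/5) = -1.

-1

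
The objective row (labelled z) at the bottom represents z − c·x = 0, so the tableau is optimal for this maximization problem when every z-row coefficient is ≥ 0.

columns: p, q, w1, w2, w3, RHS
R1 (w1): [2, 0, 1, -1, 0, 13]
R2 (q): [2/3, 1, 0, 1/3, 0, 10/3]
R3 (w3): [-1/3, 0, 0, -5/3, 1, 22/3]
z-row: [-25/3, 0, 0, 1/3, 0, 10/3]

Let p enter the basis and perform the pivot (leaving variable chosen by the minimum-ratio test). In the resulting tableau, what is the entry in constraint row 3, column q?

1/2

Ratio test on column p — row 1: 13/2 = 13/2; row 2: (10/3)/(2/3) = 5; row 3: entry -1/3 ≤ 0. Minimum is 5 at row 2 (q leaves); pivot element 2/3.
Divide row 2 by 2/3; eliminate column p from the other rows.
Row 3 update in column q: 0 − (-1/3)·(3/2) = 1/2.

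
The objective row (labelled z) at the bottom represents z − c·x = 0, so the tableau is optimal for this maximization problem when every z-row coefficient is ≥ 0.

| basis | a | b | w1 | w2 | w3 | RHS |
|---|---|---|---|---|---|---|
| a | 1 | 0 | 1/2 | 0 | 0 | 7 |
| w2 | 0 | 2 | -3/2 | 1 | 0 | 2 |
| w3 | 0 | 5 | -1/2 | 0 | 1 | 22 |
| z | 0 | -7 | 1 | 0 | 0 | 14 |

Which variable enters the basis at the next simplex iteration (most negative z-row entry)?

Negative z-row entries: b: -7.
The most negative is -7 in column b, so b enters.

b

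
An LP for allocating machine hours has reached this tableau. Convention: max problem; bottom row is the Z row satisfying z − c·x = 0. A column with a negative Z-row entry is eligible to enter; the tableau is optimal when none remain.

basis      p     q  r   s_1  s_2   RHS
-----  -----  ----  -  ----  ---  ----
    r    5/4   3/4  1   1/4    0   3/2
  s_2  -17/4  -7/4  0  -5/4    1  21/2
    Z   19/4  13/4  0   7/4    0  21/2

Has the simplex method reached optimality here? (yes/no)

yes

Every Z-row coefficient is ≥ 0, so the tableau is optimal.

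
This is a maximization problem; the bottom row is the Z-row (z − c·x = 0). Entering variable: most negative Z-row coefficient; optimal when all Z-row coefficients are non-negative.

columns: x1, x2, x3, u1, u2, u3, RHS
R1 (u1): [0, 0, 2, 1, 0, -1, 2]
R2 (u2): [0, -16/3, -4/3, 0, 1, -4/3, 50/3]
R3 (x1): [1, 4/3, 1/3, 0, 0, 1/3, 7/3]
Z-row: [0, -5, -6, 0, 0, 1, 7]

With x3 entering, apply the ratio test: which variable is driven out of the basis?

Column x3 entries and ratios — u1: 2/2 = 1; u2: -4/3 ≤ 0, skip; x1: (7/3)/(1/3) = 7.
Smallest ratio is 1 in the row of u1, so u1 leaves.

u1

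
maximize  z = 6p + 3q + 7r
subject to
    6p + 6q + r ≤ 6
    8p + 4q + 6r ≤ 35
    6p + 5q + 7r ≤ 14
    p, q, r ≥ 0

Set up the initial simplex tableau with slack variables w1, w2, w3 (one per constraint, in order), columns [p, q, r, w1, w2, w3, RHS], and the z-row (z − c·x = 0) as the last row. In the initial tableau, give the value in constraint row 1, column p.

Constraint 1 has coefficient 6 on p.

6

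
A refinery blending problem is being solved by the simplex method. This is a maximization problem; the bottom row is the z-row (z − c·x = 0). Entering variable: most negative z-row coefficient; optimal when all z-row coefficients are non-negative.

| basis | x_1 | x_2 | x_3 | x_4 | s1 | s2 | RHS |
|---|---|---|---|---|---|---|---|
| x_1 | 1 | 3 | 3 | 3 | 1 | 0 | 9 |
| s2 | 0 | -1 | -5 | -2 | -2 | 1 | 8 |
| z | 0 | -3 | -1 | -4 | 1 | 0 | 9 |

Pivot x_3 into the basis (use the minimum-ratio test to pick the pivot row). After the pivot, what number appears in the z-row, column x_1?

1/3

Ratio test on column x_3 — row 1: 9/3 = 3; row 2: entry -5 ≤ 0. Minimum is 3 at row 1 (x_1 leaves); pivot element 3.
Divide row 1 by 3; eliminate column x_3 from the other rows.
z-row update in column x_1: 0 − (-1)·(1/3) = 1/3.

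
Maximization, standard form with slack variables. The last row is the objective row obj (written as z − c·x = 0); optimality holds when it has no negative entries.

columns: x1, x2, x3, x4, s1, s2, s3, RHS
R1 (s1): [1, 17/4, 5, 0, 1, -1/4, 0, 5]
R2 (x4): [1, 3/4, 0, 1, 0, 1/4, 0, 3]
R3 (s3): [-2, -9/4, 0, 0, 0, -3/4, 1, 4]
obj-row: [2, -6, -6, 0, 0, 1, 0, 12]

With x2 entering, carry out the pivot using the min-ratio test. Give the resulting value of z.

324/17

Ratio test on column x2 — row 1: 5/(17/4) = 20/17; row 2: 3/(3/4) = 4; row 3: entry -9/4 ≤ 0. Minimum is 20/17 at row 1 (s1 leaves); pivot element 17/4.
Pivot on row 1; the obj-row RHS becomes 12 − (-6)·(20/17) = 324/17.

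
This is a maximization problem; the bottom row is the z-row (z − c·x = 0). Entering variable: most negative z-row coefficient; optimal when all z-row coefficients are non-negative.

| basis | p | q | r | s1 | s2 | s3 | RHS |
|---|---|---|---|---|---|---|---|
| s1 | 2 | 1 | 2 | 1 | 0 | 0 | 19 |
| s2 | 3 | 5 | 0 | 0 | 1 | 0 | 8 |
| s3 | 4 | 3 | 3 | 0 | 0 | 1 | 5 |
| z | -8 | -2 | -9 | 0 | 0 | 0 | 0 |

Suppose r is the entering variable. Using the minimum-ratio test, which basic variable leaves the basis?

Column r entries and ratios — s1: 19/2 = 19/2; s2: 0 ≤ 0, skip; s3: 5/3 = 5/3.
Smallest ratio is 5/3 in the row of s3, so s3 leaves.

s3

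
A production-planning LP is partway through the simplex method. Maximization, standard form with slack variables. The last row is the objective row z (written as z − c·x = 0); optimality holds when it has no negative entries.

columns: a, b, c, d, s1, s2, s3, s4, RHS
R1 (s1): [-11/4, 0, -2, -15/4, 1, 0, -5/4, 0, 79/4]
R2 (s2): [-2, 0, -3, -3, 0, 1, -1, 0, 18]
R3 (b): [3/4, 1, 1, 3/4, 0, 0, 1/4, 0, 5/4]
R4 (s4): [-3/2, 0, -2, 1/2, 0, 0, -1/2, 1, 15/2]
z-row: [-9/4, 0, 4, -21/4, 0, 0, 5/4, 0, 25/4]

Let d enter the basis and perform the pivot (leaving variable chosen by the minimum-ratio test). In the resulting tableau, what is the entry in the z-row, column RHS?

Ratio test on column d — row 1: entry -15/4 ≤ 0; row 2: entry -3 ≤ 0; row 3: (5/4)/(3/4) = 5/3; row 4: (15/2)/(1/2) = 15. Minimum is 5/3 at row 3 (b leaves); pivot element 3/4.
Divide row 3 by 3/4; eliminate column d from the other rows.
z-row update in column RHS: 25/4 − (-21/4)·(5/3) = 15.

15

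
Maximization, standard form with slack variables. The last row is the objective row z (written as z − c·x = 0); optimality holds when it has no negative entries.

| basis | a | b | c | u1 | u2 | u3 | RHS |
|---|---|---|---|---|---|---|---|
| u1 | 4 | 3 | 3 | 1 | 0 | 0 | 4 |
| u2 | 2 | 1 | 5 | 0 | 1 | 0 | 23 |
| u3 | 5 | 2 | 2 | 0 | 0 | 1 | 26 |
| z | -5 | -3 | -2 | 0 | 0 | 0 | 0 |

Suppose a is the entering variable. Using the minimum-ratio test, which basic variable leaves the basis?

u1

Column a entries and ratios — u1: 4/4 = 1; u2: 23/2 = 23/2; u3: 26/5 = 26/5.
Smallest ratio is 1 in the row of u1, so u1 leaves.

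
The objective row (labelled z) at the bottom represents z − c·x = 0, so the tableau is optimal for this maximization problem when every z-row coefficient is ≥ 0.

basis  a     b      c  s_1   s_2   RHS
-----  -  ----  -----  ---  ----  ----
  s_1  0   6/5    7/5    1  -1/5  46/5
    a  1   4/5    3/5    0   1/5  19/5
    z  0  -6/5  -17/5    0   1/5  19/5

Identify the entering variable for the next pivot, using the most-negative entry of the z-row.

c

Negative z-row entries: b: -6/5, c: -17/5.
The most negative is -17/5 in column c, so c enters.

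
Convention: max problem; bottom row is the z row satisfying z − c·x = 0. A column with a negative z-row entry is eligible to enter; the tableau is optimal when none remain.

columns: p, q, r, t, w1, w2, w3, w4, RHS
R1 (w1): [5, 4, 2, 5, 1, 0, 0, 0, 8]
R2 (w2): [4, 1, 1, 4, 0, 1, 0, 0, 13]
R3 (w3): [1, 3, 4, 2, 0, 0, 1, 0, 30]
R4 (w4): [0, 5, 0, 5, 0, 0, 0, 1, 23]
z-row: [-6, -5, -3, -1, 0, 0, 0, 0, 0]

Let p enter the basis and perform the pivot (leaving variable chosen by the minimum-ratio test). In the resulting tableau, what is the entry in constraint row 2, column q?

-11/5

Ratio test on column p — row 1: 8/5 = 8/5; row 2: 13/4 = 13/4; row 3: 30/1 = 30; row 4: entry 0 ≤ 0. Minimum is 8/5 at row 1 (w1 leaves); pivot element 5.
Divide row 1 by 5; eliminate column p from the other rows.
Row 2 update in column q: 1 − 4·(4/5) = -11/5.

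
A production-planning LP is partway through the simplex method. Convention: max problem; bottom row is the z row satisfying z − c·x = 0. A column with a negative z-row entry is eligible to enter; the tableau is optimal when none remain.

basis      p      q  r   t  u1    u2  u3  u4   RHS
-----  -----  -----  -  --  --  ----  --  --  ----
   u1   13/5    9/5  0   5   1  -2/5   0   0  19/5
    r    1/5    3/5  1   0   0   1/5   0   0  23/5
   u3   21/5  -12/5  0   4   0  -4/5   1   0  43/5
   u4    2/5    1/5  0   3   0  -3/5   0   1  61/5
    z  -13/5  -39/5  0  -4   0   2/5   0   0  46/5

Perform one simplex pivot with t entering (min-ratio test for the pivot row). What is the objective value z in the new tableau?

306/25

Ratio test on column t — row 1: (19/5)/5 = 19/25; row 2: entry 0 ≤ 0; row 3: (43/5)/4 = 43/20; row 4: (61/5)/3 = 61/15. Minimum is 19/25 at row 1 (u1 leaves); pivot element 5.
Pivot on row 1; the z-row RHS becomes 46/5 − (-4)·(19/25) = 306/25.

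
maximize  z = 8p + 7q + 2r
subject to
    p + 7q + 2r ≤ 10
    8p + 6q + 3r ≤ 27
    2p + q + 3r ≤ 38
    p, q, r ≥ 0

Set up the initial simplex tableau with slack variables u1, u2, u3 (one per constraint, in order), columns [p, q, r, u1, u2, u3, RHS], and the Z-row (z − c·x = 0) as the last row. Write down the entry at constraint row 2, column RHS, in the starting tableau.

27

The RHS of constraint 2 is b_2 = 27.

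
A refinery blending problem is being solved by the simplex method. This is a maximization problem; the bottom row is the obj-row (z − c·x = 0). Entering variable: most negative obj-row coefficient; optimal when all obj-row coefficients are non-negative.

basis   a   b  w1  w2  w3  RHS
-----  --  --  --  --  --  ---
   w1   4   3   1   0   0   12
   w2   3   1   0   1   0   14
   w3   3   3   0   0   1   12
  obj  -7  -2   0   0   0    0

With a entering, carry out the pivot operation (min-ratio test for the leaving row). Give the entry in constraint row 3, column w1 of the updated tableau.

-3/4

Ratio test on column a — row 1: 12/4 = 3; row 2: 14/3 = 14/3; row 3: 12/3 = 4. Minimum is 3 at row 1 (w1 leaves); pivot element 4.
Divide row 1 by 4; eliminate column a from the other rows.
Row 3 update in column w1: 0 − 3·(1/4) = -3/4.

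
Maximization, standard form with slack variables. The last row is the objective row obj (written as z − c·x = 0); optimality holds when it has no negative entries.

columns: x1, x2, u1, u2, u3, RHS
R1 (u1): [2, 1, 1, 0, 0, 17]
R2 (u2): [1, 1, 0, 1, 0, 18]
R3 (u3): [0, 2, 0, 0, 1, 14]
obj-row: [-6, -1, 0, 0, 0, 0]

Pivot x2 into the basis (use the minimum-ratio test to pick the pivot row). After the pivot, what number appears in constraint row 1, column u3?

-1/2

Ratio test on column x2 — row 1: 17/1 = 17; row 2: 18/1 = 18; row 3: 14/2 = 7. Minimum is 7 at row 3 (u3 leaves); pivot element 2.
Divide row 3 by 2; eliminate column x2 from the other rows.
Row 1 update in column u3: 0 − 1·(1/2) = -1/2.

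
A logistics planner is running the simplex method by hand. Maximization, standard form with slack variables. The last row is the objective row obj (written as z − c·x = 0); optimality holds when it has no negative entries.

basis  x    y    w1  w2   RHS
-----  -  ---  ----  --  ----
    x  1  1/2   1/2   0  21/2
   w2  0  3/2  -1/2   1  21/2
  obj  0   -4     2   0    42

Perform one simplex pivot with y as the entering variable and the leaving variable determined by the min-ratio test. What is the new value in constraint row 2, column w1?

-1/3

Ratio test on column y — row 1: (21/2)/(1/2) = 21; row 2: (21/2)/(3/2) = 7. Minimum is 7 at row 2 (w2 leaves); pivot element 3/2.
Divide row 2 by 3/2; eliminate column y from the other rows.
In the new row 2, the w1 entry is the old entry divided by the pivot: (-1/2)/(3/2) = -1/3.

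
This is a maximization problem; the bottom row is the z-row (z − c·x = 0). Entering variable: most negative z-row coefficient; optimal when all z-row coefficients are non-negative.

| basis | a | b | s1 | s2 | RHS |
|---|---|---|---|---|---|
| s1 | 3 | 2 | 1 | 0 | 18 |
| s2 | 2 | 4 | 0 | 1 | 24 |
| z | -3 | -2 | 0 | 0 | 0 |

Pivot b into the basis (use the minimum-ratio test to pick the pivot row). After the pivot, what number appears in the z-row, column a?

-2

Ratio test on column b — row 1: 18/2 = 9; row 2: 24/4 = 6. Minimum is 6 at row 2 (s2 leaves); pivot element 4.
Divide row 2 by 4; eliminate column b from the other rows.
z-row update in column a: -3 − (-2)·(1/2) = -2.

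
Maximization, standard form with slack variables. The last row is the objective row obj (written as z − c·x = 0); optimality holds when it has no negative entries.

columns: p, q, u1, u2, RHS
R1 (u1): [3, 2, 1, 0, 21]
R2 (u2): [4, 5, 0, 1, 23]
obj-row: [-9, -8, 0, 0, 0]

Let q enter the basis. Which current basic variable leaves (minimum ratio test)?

Column q entries and ratios — u1: 21/2 = 21/2; u2: 23/5 = 23/5.
Smallest ratio is 23/5 in the row of u2, so u2 leaves.

u2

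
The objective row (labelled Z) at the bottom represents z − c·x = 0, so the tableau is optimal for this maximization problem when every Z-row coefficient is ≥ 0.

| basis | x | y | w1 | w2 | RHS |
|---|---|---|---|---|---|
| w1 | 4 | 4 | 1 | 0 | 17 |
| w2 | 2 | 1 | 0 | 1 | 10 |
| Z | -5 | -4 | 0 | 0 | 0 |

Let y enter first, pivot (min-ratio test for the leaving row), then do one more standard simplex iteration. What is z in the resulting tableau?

Ratio test on column y — row 1: 17/4 = 17/4; row 2: 10/1 = 10. Minimum is 17/4 at row 1 (w1 leaves); pivot element 4.
Pivot on row 1; the Z-row RHS becomes 0 − (-4)·(17/4) = 17.
Next entering variable (most negative Z-row entry -1): x.
Ratio test on column x — row 1: (17/4)/1 = 17/4; row 2: (23/4)/1 = 23/4. Minimum is 17/4 at row 1 (y leaves); pivot element 1.
After the second pivot the Z-row RHS is 17 − (-1)·(17/4) = 85/4.

85/4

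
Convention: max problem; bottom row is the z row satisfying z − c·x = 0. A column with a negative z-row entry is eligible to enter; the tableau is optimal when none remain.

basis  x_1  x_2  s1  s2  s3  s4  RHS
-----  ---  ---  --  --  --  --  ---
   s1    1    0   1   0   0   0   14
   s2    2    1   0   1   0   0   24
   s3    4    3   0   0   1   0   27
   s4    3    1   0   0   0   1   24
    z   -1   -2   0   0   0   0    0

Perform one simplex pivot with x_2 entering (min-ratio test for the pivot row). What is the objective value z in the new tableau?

18

Ratio test on column x_2 — row 1: entry 0 ≤ 0; row 2: 24/1 = 24; row 3: 27/3 = 9; row 4: 24/1 = 24. Minimum is 9 at row 3 (s3 leaves); pivot element 3.
Pivot on row 3; the z-row RHS becomes 0 − (-2)·9 = 18.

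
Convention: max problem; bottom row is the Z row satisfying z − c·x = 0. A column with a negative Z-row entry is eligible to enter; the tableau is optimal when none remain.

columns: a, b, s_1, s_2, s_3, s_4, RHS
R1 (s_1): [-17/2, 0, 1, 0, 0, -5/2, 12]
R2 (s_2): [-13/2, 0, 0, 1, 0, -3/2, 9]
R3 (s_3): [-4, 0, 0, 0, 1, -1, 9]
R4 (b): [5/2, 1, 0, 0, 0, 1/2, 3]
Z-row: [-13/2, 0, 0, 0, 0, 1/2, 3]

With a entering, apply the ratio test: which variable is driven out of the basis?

Column a entries and ratios — s_1: -17/2 ≤ 0, skip; s_2: -13/2 ≤ 0, skip; s_3: -4 ≤ 0, skip; b: 3/(5/2) = 6/5.
Smallest ratio is 6/5 in the row of b, so b leaves.

b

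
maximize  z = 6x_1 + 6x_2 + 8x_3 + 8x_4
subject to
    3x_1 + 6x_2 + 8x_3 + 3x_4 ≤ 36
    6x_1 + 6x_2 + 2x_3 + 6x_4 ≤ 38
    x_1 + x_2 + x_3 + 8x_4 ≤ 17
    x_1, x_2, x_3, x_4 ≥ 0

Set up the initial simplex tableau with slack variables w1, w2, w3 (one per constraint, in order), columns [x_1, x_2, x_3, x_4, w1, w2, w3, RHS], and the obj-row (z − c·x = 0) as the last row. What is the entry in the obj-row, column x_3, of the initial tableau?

-8

The obj-row carries the negated objective coefficients: the x_3 entry is -8.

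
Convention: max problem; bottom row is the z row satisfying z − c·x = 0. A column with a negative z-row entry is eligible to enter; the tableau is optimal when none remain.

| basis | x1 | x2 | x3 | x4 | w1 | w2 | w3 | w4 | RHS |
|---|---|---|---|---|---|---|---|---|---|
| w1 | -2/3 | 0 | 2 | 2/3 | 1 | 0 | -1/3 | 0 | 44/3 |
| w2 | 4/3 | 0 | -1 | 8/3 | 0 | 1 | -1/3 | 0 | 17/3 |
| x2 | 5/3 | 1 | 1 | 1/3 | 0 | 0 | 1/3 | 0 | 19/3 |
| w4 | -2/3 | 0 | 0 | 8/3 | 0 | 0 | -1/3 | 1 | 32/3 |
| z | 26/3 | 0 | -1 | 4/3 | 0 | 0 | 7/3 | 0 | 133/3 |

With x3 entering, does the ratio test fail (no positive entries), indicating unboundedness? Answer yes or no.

Column x3 has positive entries in row(s) 1, 3, so the ratio test bounds it — not unbounded.

no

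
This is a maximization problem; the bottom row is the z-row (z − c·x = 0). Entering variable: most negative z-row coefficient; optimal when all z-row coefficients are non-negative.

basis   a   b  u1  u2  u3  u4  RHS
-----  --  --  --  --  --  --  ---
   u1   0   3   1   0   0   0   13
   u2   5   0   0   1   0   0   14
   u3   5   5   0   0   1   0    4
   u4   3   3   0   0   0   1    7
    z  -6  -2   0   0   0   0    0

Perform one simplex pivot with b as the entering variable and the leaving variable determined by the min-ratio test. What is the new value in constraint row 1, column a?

Ratio test on column b — row 1: 13/3 = 13/3; row 2: entry 0 ≤ 0; row 3: 4/5 = 4/5; row 4: 7/3 = 7/3. Minimum is 4/5 at row 3 (u3 leaves); pivot element 5.
Divide row 3 by 5; eliminate column b from the other rows.
Row 1 update in column a: 0 − 3·1 = -3.

-3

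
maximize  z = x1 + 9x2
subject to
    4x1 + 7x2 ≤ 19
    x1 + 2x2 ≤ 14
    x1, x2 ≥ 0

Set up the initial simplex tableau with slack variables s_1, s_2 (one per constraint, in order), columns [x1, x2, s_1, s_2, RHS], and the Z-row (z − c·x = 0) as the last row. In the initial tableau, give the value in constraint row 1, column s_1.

1

Slack s_1 belongs to constraint 1; its column is the unit vector e_1, so the entry in row 1 is 1.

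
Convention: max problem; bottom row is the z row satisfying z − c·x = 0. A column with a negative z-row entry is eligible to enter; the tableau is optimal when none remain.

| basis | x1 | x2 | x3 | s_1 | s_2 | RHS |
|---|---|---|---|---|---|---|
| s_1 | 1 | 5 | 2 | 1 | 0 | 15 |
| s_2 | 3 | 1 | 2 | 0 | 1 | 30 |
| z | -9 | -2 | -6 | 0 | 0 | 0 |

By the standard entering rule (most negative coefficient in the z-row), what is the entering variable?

x1

Negative z-row entries: x1: -9, x2: -2, x3: -6.
The most negative is -9 in column x1, so x1 enters.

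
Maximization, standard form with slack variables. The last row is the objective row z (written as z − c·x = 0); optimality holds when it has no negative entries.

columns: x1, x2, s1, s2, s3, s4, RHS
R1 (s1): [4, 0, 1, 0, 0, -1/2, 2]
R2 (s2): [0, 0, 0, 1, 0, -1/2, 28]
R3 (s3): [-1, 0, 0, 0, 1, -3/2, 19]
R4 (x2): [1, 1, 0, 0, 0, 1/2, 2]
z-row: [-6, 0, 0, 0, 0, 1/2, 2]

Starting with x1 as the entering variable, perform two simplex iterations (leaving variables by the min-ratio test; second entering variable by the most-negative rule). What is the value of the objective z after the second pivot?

28/5

Ratio test on column x1 — row 1: 2/4 = 1/2; row 2: entry 0 ≤ 0; row 3: entry -1 ≤ 0; row 4: 2/1 = 2. Minimum is 1/2 at row 1 (s1 leaves); pivot element 4.
Pivot on row 1; the z-row RHS becomes 2 − (-6)·(1/2) = 5.
Next entering variable (most negative z-row entry -1/4): s4.
Ratio test on column s4 — row 1: entry -1/8 ≤ 0; row 2: entry -1/2 ≤ 0; row 3: entry -13/8 ≤ 0; row 4: (3/2)/(5/8) = 12/5. Minimum is 12/5 at row 4 (x2 leaves); pivot element 5/8.
After the second pivot the z-row RHS is 5 − (-1/4)·(12/5) = 28/5.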